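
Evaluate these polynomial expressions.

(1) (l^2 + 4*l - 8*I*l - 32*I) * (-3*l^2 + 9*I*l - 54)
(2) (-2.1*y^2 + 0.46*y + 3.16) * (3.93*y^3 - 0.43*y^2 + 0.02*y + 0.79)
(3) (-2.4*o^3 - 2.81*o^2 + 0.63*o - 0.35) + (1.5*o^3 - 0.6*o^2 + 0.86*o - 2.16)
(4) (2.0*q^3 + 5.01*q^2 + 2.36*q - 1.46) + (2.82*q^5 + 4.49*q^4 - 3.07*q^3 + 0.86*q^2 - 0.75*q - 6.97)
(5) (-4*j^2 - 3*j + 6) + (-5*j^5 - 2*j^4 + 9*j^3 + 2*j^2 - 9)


(1) = -3*l^4 - 12*l^3 + 33*I*l^3 + 18*l^2 + 132*I*l^2 + 72*l + 432*I*l + 1728*I
(2) = -8.253*y^5 + 2.7108*y^4 + 12.179*y^3 - 3.0086*y^2 + 0.4266*y + 2.4964
(3) = -0.9*o^3 - 3.41*o^2 + 1.49*o - 2.51
(4) = 2.82*q^5 + 4.49*q^4 - 1.07*q^3 + 5.87*q^2 + 1.61*q - 8.43
(5) = -5*j^5 - 2*j^4 + 9*j^3 - 2*j^2 - 3*j - 3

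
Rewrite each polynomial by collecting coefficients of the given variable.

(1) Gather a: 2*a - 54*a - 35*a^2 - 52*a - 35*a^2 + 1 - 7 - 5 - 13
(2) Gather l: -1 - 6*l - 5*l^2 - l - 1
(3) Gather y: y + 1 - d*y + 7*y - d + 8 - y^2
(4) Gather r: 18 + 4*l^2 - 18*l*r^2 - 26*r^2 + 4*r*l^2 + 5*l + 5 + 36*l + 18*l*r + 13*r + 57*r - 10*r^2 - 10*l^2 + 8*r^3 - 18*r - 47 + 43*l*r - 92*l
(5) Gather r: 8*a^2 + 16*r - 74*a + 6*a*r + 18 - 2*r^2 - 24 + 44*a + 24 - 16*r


(1) = -70*a^2 - 104*a - 24
(2) = -5*l^2 - 7*l - 2
(3) = -d - y^2 + y*(8 - d) + 9
(4) = -6*l^2 - 51*l + 8*r^3 + r^2*(-18*l - 36) + r*(4*l^2 + 61*l + 52) - 24
(5) = 8*a^2 + 6*a*r - 30*a - 2*r^2 + 18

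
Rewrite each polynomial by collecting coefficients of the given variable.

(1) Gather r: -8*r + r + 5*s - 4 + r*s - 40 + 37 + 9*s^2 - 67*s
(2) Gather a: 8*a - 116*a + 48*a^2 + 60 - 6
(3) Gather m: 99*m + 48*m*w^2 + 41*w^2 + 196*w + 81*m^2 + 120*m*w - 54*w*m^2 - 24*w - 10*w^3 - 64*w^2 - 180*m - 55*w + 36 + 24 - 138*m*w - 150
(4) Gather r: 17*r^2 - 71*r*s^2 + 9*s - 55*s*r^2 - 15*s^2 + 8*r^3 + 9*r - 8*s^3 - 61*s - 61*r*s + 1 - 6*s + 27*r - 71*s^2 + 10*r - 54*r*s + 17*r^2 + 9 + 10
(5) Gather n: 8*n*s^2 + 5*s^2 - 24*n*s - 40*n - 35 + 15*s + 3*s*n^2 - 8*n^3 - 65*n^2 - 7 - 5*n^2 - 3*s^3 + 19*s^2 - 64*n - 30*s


(1) = r*(s - 7) + 9*s^2 - 62*s - 7
(2) = 48*a^2 - 108*a + 54
(3) = m^2*(81 - 54*w) + m*(48*w^2 - 18*w - 81) - 10*w^3 - 23*w^2 + 117*w - 90
(4) = 8*r^3 + r^2*(34 - 55*s) + r*(-71*s^2 - 115*s + 46) - 8*s^3 - 86*s^2 - 58*s + 20
(5) = -8*n^3 + n^2*(3*s - 70) + n*(8*s^2 - 24*s - 104) - 3*s^3 + 24*s^2 - 15*s - 42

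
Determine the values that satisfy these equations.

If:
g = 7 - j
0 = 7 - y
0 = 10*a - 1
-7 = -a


Then:
No Solution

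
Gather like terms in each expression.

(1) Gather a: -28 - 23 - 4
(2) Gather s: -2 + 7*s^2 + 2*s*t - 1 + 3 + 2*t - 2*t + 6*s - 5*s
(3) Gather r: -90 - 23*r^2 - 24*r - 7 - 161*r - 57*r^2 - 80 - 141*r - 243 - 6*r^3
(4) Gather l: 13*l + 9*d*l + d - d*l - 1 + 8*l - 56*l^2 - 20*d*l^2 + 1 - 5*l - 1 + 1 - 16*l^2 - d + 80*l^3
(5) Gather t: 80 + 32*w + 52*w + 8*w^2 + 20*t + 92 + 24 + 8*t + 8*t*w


(1) = -55
(2) = 7*s^2 + s*(2*t + 1)
(3) = -6*r^3 - 80*r^2 - 326*r - 420
(4) = 80*l^3 + l^2*(-20*d - 72) + l*(8*d + 16)
(5) = t*(8*w + 28) + 8*w^2 + 84*w + 196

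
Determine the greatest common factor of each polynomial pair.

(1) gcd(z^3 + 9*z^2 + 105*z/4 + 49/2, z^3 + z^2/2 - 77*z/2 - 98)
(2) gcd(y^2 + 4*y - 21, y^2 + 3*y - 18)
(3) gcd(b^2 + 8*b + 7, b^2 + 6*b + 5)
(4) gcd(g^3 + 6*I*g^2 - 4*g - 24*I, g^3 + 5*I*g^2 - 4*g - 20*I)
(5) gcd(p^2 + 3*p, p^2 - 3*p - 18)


(1) = z + 7/2
(2) = y - 3
(3) = gcd((b + 1)*(b + 7), (b + 1)*(b + 5)) = b + 1
(4) = gcd((g - 2)*(g + 2)*(g + 6*I), (g - 2)*(g + 2)*(g + 5*I)) = g^2 - 4
(5) = gcd(p*(p + 3), (p - 6)*(p + 3)) = p + 3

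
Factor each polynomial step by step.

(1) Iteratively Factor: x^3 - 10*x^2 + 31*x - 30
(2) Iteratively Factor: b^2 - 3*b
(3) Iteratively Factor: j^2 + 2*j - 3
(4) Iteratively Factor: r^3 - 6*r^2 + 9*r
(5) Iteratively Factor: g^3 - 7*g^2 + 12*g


(1) = (x - 5)*(x^2 - 5*x + 6) = (x - 5)*(x - 3)*(x - 2)
(2) = (b - 3)*(b)
(3) = (j - 1)*(j + 3)
(4) = (r - 3)*(r^2 - 3*r) = r*(r - 3)*(r - 3)
(5) = (g)*(g^2 - 7*g + 12) = g*(g - 3)*(g - 4)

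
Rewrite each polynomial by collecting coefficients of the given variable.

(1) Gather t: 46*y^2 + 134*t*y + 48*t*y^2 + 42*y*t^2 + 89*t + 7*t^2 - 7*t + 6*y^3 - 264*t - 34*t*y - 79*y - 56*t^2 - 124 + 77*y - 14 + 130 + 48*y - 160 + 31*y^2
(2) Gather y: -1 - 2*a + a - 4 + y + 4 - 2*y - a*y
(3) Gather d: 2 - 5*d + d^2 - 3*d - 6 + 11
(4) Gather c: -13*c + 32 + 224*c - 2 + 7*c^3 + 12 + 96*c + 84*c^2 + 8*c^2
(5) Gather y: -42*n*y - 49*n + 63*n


(1) = t^2*(42*y - 49) + t*(48*y^2 + 100*y - 182) + 6*y^3 + 77*y^2 + 46*y - 168
(2) = -a + y*(-a - 1) - 1
(3) = d^2 - 8*d + 7
(4) = 7*c^3 + 92*c^2 + 307*c + 42
(5) = -42*n*y + 14*n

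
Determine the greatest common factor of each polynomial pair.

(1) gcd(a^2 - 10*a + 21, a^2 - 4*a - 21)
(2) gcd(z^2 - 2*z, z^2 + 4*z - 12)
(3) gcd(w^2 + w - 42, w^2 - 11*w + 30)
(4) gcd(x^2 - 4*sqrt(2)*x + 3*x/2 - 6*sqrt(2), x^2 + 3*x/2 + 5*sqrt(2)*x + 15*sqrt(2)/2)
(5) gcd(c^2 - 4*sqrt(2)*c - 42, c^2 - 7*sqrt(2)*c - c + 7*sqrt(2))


(1) = a - 7
(2) = z - 2
(3) = gcd((w - 6)*(w + 7), (w - 6)*(w - 5)) = w - 6
(4) = gcd((x + 3/2)*(x - 4*sqrt(2)), (x + 3/2)*(x + 5*sqrt(2))) = x + 3/2
(5) = gcd((c - 7*sqrt(2))*(c + 3*sqrt(2)), (c - 1)*(c - 7*sqrt(2))) = c - 7*sqrt(2)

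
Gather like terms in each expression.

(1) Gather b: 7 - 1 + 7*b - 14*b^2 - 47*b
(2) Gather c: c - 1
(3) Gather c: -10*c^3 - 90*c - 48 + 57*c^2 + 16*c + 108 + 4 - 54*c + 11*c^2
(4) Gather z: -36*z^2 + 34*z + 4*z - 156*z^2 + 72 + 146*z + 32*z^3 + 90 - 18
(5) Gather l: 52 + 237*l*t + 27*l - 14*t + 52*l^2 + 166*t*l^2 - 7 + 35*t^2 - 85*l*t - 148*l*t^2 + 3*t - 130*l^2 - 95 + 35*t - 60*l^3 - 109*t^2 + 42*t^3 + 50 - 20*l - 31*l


(1) = -14*b^2 - 40*b + 6
(2) = c - 1
(3) = -10*c^3 + 68*c^2 - 128*c + 64
(4) = 32*z^3 - 192*z^2 + 184*z + 144
(5) = -60*l^3 + l^2*(166*t - 78) + l*(-148*t^2 + 152*t - 24) + 42*t^3 - 74*t^2 + 24*t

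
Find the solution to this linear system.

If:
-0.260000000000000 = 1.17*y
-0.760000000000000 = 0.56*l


Then:
l = -1.36
y = -0.22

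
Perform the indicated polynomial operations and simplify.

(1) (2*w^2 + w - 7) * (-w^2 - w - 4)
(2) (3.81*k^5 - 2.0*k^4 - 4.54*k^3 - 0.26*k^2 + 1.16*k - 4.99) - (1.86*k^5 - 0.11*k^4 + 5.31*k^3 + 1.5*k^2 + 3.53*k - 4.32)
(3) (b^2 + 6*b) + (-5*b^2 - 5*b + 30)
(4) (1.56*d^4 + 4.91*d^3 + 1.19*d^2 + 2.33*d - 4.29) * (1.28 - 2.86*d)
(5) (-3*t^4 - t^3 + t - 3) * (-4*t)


(1) = -2*w^4 - 3*w^3 - 2*w^2 + 3*w + 28
(2) = 1.95*k^5 - 1.89*k^4 - 9.85*k^3 - 1.76*k^2 - 2.37*k - 0.67
(3) = -4*b^2 + b + 30
(4) = -4.4616*d^5 - 12.0458*d^4 + 2.8814*d^3 - 5.1406*d^2 + 15.2518*d - 5.4912
(5) = 12*t^5 + 4*t^4 - 4*t^2 + 12*t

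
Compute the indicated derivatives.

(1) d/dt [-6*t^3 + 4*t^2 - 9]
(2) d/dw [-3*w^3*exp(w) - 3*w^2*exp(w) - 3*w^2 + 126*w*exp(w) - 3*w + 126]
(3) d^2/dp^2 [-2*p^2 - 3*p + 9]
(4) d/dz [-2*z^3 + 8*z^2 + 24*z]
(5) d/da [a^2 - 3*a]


(1) = 2*t*(4 - 9*t)
(2) = -3*w^3*exp(w) - 12*w^2*exp(w) + 120*w*exp(w) - 6*w + 126*exp(w) - 3
(3) = -4
(4) = -6*z^2 + 16*z + 24
(5) = 2*a - 3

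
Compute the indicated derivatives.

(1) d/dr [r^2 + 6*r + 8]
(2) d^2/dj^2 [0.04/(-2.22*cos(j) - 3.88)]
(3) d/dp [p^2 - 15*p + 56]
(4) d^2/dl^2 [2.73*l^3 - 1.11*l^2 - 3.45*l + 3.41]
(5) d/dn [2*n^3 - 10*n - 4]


(1) = 2*r + 6
(2) = (-0.344544*cos(j) + 0.098568*cos(2*j) - 0.295704)/(2.22*cos(j) + 3.88)^3
(3) = 2*p - 15
(4) = 16.38*l - 2.22
(5) = 6*n^2 - 10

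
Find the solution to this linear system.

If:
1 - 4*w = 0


Then:
w = 1/4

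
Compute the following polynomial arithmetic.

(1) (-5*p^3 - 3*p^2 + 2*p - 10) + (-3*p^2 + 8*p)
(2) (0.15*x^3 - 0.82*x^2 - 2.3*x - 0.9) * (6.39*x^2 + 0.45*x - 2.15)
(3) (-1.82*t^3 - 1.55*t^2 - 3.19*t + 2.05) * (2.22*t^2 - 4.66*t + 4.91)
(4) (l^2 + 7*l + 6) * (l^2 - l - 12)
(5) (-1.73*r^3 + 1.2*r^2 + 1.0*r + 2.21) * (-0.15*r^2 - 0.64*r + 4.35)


(1) = -5*p^3 - 6*p^2 + 10*p - 10
(2) = 0.9585*x^5 - 5.1723*x^4 - 15.3885*x^3 - 5.023*x^2 + 4.54*x + 1.935
(3) = -4.0404*t^5 + 5.0402*t^4 - 8.795*t^3 + 11.8059*t^2 - 25.2159*t + 10.0655
(4) = l^4 + 6*l^3 - 13*l^2 - 90*l - 72
(5) = 0.2595*r^5 + 0.9272*r^4 - 8.4435*r^3 + 4.2485*r^2 + 2.9356*r + 9.6135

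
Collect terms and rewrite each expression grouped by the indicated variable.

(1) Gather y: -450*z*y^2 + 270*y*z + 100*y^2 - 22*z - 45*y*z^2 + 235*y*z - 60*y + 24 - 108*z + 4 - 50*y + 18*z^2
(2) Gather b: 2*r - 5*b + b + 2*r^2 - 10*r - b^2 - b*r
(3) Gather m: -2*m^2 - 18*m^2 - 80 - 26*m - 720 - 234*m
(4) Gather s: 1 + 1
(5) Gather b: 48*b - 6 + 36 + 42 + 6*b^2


(1) = y^2*(100 - 450*z) + y*(-45*z^2 + 505*z - 110) + 18*z^2 - 130*z + 28
(2) = -b^2 + b*(-r - 4) + 2*r^2 - 8*r
(3) = -20*m^2 - 260*m - 800
(4) = 2
(5) = 6*b^2 + 48*b + 72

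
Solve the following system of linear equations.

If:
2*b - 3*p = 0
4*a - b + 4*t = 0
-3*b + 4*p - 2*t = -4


Then:
a = 3 - 5*t/2
b = 12 - 6*t
p = 8 - 4*t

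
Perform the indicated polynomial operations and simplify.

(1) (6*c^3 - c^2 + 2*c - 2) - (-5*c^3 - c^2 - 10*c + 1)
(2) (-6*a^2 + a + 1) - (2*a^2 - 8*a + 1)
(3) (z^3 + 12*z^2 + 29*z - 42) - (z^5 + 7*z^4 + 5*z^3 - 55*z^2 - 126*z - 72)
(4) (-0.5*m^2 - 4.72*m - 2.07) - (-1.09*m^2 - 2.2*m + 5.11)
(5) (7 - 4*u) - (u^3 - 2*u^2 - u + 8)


(1) = 11*c^3 + 12*c - 3
(2) = -8*a^2 + 9*a
(3) = -z^5 - 7*z^4 - 4*z^3 + 67*z^2 + 155*z + 30
(4) = 0.59*m^2 - 2.52*m - 7.18
(5) = -u^3 + 2*u^2 - 3*u - 1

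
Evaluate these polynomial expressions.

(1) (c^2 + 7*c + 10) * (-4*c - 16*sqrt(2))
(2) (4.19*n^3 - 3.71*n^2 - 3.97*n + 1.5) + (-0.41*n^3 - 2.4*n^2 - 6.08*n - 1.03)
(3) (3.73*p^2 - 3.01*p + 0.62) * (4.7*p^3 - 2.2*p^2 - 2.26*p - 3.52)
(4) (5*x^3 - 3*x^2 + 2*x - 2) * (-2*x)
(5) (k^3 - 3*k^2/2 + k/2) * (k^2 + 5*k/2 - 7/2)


(1) = -4*c^3 - 28*c^2 - 16*sqrt(2)*c^2 - 112*sqrt(2)*c - 40*c - 160*sqrt(2)
(2) = 3.78*n^3 - 6.11*n^2 - 10.05*n + 0.47
(3) = 17.531*p^5 - 22.353*p^4 + 1.1062*p^3 - 7.691*p^2 + 9.194*p - 2.1824
(4) = -10*x^4 + 6*x^3 - 4*x^2 + 4*x
(5) = k^5 + k^4 - 27*k^3/4 + 13*k^2/2 - 7*k/4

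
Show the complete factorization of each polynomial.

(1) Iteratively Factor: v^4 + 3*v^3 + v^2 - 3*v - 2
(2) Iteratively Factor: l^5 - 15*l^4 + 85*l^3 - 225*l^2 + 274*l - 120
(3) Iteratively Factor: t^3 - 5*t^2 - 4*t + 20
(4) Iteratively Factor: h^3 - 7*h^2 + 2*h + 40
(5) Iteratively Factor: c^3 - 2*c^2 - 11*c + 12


(1) = (v + 2)*(v^3 + v^2 - v - 1) = (v - 1)*(v + 2)*(v^2 + 2*v + 1) = (v - 1)*(v + 1)*(v + 2)*(v + 1)
(2) = (l - 5)*(l^4 - 10*l^3 + 35*l^2 - 50*l + 24) = (l - 5)*(l - 4)*(l^3 - 6*l^2 + 11*l - 6) = (l - 5)*(l - 4)*(l - 1)*(l^2 - 5*l + 6) = (l - 5)*(l - 4)*(l - 3)*(l - 1)*(l - 2)
(3) = (t + 2)*(t^2 - 7*t + 10) = (t - 5)*(t + 2)*(t - 2)
(4) = (h - 4)*(h^2 - 3*h - 10) = (h - 5)*(h - 4)*(h + 2)
(5) = (c - 4)*(c^2 + 2*c - 3) = (c - 4)*(c - 1)*(c + 3)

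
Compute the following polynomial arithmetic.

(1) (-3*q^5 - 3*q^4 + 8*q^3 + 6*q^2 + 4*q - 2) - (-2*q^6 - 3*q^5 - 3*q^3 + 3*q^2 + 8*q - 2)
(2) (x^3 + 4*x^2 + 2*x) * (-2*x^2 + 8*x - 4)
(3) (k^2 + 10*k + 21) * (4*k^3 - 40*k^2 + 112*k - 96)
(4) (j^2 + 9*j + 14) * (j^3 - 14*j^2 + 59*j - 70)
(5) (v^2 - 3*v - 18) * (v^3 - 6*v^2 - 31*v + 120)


(1) = 2*q^6 - 3*q^4 + 11*q^3 + 3*q^2 - 4*q
(2) = -2*x^5 + 24*x^3 - 8*x
(3) = 4*k^5 - 204*k^3 + 184*k^2 + 1392*k - 2016
(4) = j^5 - 5*j^4 - 53*j^3 + 265*j^2 + 196*j - 980
(5) = v^5 - 9*v^4 - 31*v^3 + 321*v^2 + 198*v - 2160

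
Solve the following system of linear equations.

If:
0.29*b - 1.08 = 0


Then:
b = 3.72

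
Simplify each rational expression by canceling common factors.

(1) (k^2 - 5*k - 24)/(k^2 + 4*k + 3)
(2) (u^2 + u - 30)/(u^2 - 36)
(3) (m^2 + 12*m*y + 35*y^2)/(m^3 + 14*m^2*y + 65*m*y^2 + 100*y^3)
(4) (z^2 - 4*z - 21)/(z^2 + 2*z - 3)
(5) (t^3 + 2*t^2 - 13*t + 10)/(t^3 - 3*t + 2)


(1) = (k - 8)/(k + 1)
(2) = (u - 5)/(u - 6)
(3) = (m + 7*y)/(m^2 + 9*m*y + 20*y^2)
(4) = (z - 7)/(z - 1)
(5) = (t^2 + 3*t - 10)/(t^2 + t - 2)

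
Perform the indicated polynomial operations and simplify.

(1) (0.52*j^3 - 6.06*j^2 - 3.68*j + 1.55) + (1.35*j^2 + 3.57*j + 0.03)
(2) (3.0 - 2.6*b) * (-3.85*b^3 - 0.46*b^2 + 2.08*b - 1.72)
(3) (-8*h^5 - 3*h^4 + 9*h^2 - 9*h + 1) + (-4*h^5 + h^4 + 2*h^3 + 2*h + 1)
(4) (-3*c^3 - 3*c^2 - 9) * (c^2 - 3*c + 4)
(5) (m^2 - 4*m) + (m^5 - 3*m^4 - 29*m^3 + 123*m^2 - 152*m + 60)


(1) = 0.52*j^3 - 4.71*j^2 - 0.11*j + 1.58
(2) = 10.01*b^4 - 10.354*b^3 - 6.788*b^2 + 10.712*b - 5.16
(3) = -12*h^5 - 2*h^4 + 2*h^3 + 9*h^2 - 7*h + 2
(4) = -3*c^5 + 6*c^4 - 3*c^3 - 21*c^2 + 27*c - 36
(5) = m^5 - 3*m^4 - 29*m^3 + 124*m^2 - 156*m + 60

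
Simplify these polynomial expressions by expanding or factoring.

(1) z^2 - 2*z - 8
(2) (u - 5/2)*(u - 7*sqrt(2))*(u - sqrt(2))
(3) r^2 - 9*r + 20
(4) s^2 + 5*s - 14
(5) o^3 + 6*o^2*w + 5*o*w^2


(1) = (z - 4)*(z + 2)
(2) = u^3 - 8*sqrt(2)*u^2 - 5*u^2/2 + 14*u + 20*sqrt(2)*u - 35
(3) = (r - 5)*(r - 4)
(4) = (s - 2)*(s + 7)
(5) = o*(o + w)*(o + 5*w)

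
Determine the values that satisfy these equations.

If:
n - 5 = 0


Then:
n = 5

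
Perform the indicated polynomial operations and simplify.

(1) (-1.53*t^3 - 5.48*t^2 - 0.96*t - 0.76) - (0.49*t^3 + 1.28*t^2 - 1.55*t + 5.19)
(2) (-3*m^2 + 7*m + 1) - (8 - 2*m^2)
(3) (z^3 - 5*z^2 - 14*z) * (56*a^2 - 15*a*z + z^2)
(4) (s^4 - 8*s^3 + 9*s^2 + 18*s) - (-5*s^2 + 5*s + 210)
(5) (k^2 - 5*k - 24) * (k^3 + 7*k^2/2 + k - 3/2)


(1) = -2.02*t^3 - 6.76*t^2 + 0.59*t - 5.95
(2) = -m^2 + 7*m - 7
(3) = 56*a^2*z^3 - 280*a^2*z^2 - 784*a^2*z - 15*a*z^4 + 75*a*z^3 + 210*a*z^2 + z^5 - 5*z^4 - 14*z^3
(4) = s^4 - 8*s^3 + 14*s^2 + 13*s - 210
(5) = k^5 - 3*k^4/2 - 81*k^3/2 - 181*k^2/2 - 33*k/2 + 36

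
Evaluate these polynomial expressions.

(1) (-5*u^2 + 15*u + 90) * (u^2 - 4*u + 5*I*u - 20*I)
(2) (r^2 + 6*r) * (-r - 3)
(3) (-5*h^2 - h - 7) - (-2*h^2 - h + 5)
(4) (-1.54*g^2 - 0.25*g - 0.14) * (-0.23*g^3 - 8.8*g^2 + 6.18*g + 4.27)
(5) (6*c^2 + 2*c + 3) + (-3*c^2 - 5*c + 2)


(1) = -5*u^4 + 35*u^3 - 25*I*u^3 + 30*u^2 + 175*I*u^2 - 360*u + 150*I*u - 1800*I
(2) = -r^3 - 9*r^2 - 18*r
(3) = -3*h^2 - 12
(4) = 0.3542*g^5 + 13.6095*g^4 - 7.285*g^3 - 6.8888*g^2 - 1.9327*g - 0.5978
(5) = 3*c^2 - 3*c + 5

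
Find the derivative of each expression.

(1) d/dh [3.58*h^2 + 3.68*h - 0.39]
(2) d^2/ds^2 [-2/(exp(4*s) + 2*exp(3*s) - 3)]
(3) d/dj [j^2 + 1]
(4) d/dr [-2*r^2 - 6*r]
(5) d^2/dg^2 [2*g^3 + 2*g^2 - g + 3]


(1) = 7.16*h + 3.68
(2) = 4*(-4*(2*exp(s) + 3)^2*exp(3*s) + (8*exp(s) + 9)*(exp(4*s) + 2*exp(3*s) - 3))*exp(3*s)/(exp(4*s) + 2*exp(3*s) - 3)^3
(3) = 2*j
(4) = -4*r - 6
(5) = 12*g + 4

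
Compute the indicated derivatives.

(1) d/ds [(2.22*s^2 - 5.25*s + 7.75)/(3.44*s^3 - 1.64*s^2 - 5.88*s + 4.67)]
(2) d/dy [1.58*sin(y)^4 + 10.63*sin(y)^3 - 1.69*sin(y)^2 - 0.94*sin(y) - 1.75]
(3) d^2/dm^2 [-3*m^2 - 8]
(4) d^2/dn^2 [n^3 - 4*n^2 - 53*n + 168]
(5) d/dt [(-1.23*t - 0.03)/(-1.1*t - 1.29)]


(1) = (-7.6368*s^4 + 36.12*s^3 - 101.6436*s^2 + 46.1548*s + 21.0525)/(11.8336*s^6 - 11.2832*s^5 - 37.7648*s^4 + 51.416*s^3 + 19.2568*s^2 - 54.9192*s + 21.8089)
(2) = (6.32*sin(y)^3 + 31.89*sin(y)^2 - 3.38*sin(y) - 0.94)*cos(y)
(3) = -6
(4) = 6*n - 8
(5) = (1.70907*t + 2.004273)/(1.1*t + 1.29)^3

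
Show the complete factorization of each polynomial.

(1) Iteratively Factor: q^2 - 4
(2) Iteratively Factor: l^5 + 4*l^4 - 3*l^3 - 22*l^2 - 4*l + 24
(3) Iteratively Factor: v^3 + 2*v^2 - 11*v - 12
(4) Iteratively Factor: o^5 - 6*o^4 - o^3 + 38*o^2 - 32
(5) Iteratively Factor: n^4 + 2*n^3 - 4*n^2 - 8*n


(1) = (q - 2)*(q + 2)
(2) = (l + 2)*(l^4 + 2*l^3 - 7*l^2 - 8*l + 12) = (l - 2)*(l + 2)*(l^3 + 4*l^2 + l - 6) = (l - 2)*(l - 1)*(l + 2)*(l^2 + 5*l + 6) = (l - 2)*(l - 1)*(l + 2)^2*(l + 3)
(3) = (v - 3)*(v^2 + 5*v + 4) = (v - 3)*(v + 4)*(v + 1)
(4) = (o - 4)*(o^4 - 2*o^3 - 9*o^2 + 2*o + 8) = (o - 4)*(o + 2)*(o^3 - 4*o^2 - o + 4) = (o - 4)^2*(o + 2)*(o^2 - 1) = (o - 4)^2*(o + 1)*(o + 2)*(o - 1)
(5) = (n + 2)*(n^3 - 4*n) = (n - 2)*(n + 2)*(n^2 + 2*n) = (n - 2)*(n + 2)^2*(n)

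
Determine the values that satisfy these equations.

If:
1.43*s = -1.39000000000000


Then:
s = -0.97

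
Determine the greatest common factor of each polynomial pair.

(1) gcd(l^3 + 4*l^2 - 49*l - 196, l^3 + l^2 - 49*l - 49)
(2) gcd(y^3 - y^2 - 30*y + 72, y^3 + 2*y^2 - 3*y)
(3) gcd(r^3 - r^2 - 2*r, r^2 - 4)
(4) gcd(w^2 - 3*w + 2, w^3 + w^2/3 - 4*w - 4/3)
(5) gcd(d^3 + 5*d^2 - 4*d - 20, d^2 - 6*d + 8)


(1) = l^2 - 49
(2) = gcd((y - 4)*(y - 3)*(y + 6), y*(y - 1)*(y + 3)) = 1
(3) = r - 2
(4) = w - 2
(5) = d - 2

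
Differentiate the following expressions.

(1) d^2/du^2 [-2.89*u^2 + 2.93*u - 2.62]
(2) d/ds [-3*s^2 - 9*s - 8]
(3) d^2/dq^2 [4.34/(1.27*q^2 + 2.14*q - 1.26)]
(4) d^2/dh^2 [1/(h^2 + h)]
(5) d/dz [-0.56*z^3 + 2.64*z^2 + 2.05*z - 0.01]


(1) = -5.78000000000000
(2) = -6*s - 9
(3) = (-13.999972*q^2 - 23.590504*q + 4.34*(2.54*q + 2.14)*(5.08*q + 4.28) + 13.889736)/(1.27*q^2 + 2.14*q - 1.26)^3
(4) = 2*(-h*(h + 1) + (2*h + 1)^2)/(h^3*(h + 1)^3)
(5) = -1.68*z^2 + 5.28*z + 2.05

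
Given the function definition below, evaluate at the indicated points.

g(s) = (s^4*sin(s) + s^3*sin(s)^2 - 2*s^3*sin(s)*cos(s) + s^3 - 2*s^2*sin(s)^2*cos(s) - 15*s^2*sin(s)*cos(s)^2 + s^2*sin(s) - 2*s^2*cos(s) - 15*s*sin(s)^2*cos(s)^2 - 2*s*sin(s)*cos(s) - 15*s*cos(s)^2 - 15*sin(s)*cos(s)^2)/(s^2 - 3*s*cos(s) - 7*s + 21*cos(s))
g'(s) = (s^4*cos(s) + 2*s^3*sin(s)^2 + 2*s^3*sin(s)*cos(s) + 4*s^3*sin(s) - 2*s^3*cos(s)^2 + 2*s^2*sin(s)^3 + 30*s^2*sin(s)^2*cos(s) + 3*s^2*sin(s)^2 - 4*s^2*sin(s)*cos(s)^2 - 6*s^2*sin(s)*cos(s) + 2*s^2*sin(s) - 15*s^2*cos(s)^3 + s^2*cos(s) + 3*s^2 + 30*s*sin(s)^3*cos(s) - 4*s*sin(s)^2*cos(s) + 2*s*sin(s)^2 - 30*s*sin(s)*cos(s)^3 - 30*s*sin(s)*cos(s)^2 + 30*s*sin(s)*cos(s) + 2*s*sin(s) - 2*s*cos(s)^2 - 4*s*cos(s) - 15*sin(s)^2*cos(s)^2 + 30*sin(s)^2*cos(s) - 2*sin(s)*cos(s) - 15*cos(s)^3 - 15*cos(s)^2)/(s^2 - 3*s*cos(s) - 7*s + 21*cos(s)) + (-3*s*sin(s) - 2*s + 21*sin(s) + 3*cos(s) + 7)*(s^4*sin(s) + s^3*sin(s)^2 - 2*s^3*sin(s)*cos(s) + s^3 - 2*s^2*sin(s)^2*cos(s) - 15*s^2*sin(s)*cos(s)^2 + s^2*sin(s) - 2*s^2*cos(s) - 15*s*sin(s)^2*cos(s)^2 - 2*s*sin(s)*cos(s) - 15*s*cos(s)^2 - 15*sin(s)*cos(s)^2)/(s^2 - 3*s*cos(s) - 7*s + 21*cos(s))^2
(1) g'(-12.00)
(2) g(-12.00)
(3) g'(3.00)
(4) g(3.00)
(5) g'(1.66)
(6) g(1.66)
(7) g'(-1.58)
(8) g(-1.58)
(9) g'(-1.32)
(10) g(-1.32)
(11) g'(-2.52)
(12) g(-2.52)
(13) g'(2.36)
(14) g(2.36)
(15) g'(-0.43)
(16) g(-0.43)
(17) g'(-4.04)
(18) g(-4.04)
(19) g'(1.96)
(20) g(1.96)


(1) = 57.98
(2) = 34.68
(3) = -0.78
(4) = -0.04
(5) = -0.39
(6) = -2.01
(7) = 2.24
(8) = -1.23
(9) = 3.22
(10) = -0.45
(11) = -786.28
(12) = 75.91
(13) = 2.57
(14) = -0.53
(15) = -0.82
(16) = 0.49
(17) = -8.17
(18) = 1.61
(19) = 2.38
(20) = -1.65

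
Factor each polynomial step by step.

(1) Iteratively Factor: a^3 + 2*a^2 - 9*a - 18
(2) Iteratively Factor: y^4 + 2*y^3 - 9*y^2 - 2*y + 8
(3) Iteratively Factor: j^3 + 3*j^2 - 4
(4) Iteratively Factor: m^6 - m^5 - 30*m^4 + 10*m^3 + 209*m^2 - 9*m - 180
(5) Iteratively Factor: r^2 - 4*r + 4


(1) = (a + 2)*(a^2 - 9) = (a + 2)*(a + 3)*(a - 3)
(2) = (y - 2)*(y^3 + 4*y^2 - y - 4) = (y - 2)*(y + 1)*(y^2 + 3*y - 4) = (y - 2)*(y - 1)*(y + 1)*(y + 4)
(3) = (j + 2)*(j^2 + j - 2) = (j + 2)^2*(j - 1)
(4) = (m - 5)*(m^5 + 4*m^4 - 10*m^3 - 40*m^2 + 9*m + 36) = (m - 5)*(m + 1)*(m^4 + 3*m^3 - 13*m^2 - 27*m + 36) = (m - 5)*(m - 1)*(m + 1)*(m^3 + 4*m^2 - 9*m - 36) = (m - 5)*(m - 1)*(m + 1)*(m + 3)*(m^2 + m - 12) = (m - 5)*(m - 3)*(m - 1)*(m + 1)*(m + 3)*(m + 4)
(5) = (r - 2)*(r - 2)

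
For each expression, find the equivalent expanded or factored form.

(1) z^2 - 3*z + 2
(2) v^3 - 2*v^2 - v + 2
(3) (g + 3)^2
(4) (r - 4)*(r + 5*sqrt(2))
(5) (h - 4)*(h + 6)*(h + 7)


(1) = (z - 2)*(z - 1)
(2) = (v - 2)*(v - 1)*(v + 1)
(3) = g^2 + 6*g + 9
(4) = r^2 - 4*r + 5*sqrt(2)*r - 20*sqrt(2)
(5) = h^3 + 9*h^2 - 10*h - 168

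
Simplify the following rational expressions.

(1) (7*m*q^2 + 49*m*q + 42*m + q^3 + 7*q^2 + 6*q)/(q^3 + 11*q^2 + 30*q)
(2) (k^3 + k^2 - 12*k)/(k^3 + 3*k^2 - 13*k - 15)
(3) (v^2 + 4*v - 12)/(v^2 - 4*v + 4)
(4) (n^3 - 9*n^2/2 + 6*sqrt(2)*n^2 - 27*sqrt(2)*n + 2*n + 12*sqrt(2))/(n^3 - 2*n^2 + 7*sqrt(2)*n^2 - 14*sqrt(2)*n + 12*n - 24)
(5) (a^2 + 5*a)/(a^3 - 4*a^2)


(1) = (7*m*q + 7*m + q^2 + q)/(q^2 + 5*q)
(2) = (k^2 + 4*k)/(k^2 + 6*k + 5)
(3) = (v + 6)/(v - 2)
(4) = (2*n^2 - 9*n + 4)/(2*n^2 + n*(-4 + 2*sqrt(2)) - 4*sqrt(2))
(5) = (a + 5)/(a^2 - 4*a)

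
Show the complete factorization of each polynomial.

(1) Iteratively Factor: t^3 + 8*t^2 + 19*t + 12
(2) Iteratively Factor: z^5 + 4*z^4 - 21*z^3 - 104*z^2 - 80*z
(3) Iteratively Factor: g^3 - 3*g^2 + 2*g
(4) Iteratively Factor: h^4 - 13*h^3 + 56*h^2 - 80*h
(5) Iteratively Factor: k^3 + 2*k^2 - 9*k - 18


(1) = (t + 4)*(t^2 + 4*t + 3) = (t + 1)*(t + 4)*(t + 3)
(2) = (z - 5)*(z^4 + 9*z^3 + 24*z^2 + 16*z) = z*(z - 5)*(z^3 + 9*z^2 + 24*z + 16) = z*(z - 5)*(z + 4)*(z^2 + 5*z + 4) = z*(z - 5)*(z + 4)^2*(z + 1)
(3) = (g - 1)*(g^2 - 2*g) = g*(g - 1)*(g - 2)
(4) = (h)*(h^3 - 13*h^2 + 56*h - 80) = h*(h - 4)*(h^2 - 9*h + 20) = h*(h - 4)^2*(h - 5)
(5) = (k + 2)*(k^2 - 9) = (k + 2)*(k + 3)*(k - 3)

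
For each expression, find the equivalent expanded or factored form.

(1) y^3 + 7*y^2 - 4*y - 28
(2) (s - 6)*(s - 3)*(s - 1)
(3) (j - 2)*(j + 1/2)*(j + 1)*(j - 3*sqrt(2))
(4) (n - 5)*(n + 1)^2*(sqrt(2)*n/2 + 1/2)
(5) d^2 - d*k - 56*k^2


(1) = (y - 2)*(y + 2)*(y + 7)
(2) = s^3 - 10*s^2 + 27*s - 18
(3) = j^4 - 3*sqrt(2)*j^3 - j^3/2 - 5*j^2/2 + 3*sqrt(2)*j^2/2 - j + 15*sqrt(2)*j/2 + 3*sqrt(2)
(4) = sqrt(2)*n^4/2 - 3*sqrt(2)*n^3/2 + n^3/2 - 9*sqrt(2)*n^2/2 - 3*n^2/2 - 9*n/2 - 5*sqrt(2)*n/2 - 5/2
(5) = (d - 8*k)*(d + 7*k)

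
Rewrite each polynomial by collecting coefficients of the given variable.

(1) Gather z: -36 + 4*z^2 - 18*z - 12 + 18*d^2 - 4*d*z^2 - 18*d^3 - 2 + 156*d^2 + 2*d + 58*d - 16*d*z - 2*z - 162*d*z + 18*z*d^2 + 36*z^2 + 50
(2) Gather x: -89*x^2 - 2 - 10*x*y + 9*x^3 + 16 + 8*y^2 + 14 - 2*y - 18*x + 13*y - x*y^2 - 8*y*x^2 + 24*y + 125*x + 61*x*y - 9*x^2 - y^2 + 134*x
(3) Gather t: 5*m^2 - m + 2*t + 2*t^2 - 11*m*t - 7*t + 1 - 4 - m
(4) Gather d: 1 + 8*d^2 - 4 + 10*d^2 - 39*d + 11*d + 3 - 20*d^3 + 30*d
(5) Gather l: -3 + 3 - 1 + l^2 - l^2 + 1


(1) = -18*d^3 + 174*d^2 + 60*d + z^2*(40 - 4*d) + z*(18*d^2 - 178*d - 20)
(2) = 9*x^3 + x^2*(-8*y - 98) + x*(-y^2 + 51*y + 241) + 7*y^2 + 35*y + 28
(3) = 5*m^2 - 2*m + 2*t^2 + t*(-11*m - 5) - 3
(4) = -20*d^3 + 18*d^2 + 2*d
(5) = 0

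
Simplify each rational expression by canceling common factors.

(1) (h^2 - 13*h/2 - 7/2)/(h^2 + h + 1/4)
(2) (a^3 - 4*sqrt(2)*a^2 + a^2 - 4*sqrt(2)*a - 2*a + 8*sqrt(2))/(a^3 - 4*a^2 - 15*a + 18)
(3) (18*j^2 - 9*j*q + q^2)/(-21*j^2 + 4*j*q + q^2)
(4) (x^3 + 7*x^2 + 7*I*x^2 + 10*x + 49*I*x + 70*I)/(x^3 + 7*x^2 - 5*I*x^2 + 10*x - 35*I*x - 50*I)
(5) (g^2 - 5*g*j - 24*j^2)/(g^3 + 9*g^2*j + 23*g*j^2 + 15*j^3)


(1) = (2*h - 14)/(2*h + 1)
(2) = (a^2 + a*(2 - 4*sqrt(2)) - 8*sqrt(2))/(a^2 - 3*a - 18)
(3) = (-6*j + q)/(7*j + q)
(4) = (x + 7*I)/(x - 5*I)
(5) = (g - 8*j)/(g^2 + 6*g*j + 5*j^2)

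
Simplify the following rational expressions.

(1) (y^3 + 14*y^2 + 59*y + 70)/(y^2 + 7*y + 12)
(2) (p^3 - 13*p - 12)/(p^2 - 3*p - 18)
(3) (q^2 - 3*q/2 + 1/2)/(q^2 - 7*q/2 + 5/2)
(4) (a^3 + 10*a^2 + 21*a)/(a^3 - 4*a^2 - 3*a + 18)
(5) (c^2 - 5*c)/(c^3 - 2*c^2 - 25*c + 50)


(1) = (y^3 + 14*y^2 + 59*y + 70)/(y^2 + 7*y + 12)
(2) = (p^2 - 3*p - 4)/(p - 6)
(3) = (2*q - 1)/(2*q - 5)
(4) = (a^3 + 10*a^2 + 21*a)/(a^3 - 4*a^2 - 3*a + 18)
(5) = c/(c^2 + 3*c - 10)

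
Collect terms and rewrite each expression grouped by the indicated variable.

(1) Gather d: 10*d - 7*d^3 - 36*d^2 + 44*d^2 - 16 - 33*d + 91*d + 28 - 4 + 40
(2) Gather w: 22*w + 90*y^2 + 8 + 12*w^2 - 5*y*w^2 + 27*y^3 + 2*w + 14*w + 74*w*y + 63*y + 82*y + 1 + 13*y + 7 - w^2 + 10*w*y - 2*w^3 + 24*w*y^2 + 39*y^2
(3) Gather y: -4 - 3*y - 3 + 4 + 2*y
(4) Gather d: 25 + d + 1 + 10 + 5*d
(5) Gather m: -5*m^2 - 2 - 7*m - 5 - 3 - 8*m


(1) = -7*d^3 + 8*d^2 + 68*d + 48
(2) = -2*w^3 + w^2*(11 - 5*y) + w*(24*y^2 + 84*y + 38) + 27*y^3 + 129*y^2 + 158*y + 16
(3) = -y - 3
(4) = 6*d + 36
(5) = -5*m^2 - 15*m - 10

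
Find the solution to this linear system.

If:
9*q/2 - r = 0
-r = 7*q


Then:
q = 0
r = 0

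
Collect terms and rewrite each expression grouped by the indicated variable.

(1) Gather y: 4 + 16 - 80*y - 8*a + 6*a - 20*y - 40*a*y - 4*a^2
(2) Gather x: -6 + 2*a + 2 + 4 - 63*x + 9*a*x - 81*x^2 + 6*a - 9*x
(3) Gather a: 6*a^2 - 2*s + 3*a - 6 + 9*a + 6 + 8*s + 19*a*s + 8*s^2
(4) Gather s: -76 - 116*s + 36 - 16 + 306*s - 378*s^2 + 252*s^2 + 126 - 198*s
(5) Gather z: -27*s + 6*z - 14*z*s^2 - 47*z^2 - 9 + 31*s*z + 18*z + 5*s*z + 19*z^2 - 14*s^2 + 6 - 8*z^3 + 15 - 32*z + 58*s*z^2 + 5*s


(1) = -4*a^2 - 2*a + y*(-40*a - 100) + 20
(2) = 8*a - 81*x^2 + x*(9*a - 72)
(3) = 6*a^2 + a*(19*s + 12) + 8*s^2 + 6*s
(4) = -126*s^2 - 8*s + 70
(5) = -14*s^2 - 22*s - 8*z^3 + z^2*(58*s - 28) + z*(-14*s^2 + 36*s - 8) + 12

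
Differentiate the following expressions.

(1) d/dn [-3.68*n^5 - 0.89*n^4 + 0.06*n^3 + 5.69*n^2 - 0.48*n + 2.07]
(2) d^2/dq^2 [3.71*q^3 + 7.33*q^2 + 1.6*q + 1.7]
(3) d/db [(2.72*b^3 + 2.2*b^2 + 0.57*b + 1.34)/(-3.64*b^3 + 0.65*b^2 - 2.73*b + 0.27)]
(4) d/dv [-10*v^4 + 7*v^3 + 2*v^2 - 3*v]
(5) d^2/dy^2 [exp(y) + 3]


(1) = -18.4*n^4 - 3.56*n^3 + 0.18*n^2 + 11.38*n - 0.48
(2) = 22.26*q + 14.66
(3) = (9.776*b^4 - 10.7016*b^3 + 10.4595*b^2 - 0.554*b + 3.8121)/(13.2496*b^6 - 4.732*b^5 + 20.2969*b^4 - 5.5146*b^3 + 7.8039*b^2 - 1.4742*b + 0.0729)
(4) = -40*v^3 + 21*v^2 + 4*v - 3
(5) = exp(y)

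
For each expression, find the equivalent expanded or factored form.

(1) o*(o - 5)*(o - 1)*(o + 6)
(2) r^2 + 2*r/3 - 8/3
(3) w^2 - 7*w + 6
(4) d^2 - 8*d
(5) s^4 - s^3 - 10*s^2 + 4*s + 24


(1) = o^4 - 31*o^2 + 30*o
(2) = (r - 4/3)*(r + 2)
(3) = (w - 6)*(w - 1)
(4) = d*(d - 8)
(5) = (s - 3)*(s - 2)*(s + 2)^2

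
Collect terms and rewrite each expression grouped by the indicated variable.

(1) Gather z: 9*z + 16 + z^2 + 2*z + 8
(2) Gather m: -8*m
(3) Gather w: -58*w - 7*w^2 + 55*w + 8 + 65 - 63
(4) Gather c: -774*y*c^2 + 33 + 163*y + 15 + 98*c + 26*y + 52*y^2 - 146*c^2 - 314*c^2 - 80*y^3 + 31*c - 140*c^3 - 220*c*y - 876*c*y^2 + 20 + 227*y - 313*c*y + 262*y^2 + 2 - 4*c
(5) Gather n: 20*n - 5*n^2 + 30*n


(1) = z^2 + 11*z + 24
(2) = -8*m
(3) = -7*w^2 - 3*w + 10
(4) = -140*c^3 + c^2*(-774*y - 460) + c*(-876*y^2 - 533*y + 125) - 80*y^3 + 314*y^2 + 416*y + 70
(5) = -5*n^2 + 50*n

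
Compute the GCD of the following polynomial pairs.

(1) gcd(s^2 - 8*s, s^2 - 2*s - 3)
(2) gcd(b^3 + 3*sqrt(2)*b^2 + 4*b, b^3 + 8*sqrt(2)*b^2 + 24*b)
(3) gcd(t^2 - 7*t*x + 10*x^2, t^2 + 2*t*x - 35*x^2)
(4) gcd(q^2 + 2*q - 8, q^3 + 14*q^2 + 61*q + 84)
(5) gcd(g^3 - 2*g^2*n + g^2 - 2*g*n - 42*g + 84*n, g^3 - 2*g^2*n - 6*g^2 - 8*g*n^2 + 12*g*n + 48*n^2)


(1) = 1
(2) = gcd(b*(b + sqrt(2))*(b + 2*sqrt(2)), b*(b + 2*sqrt(2))*(b + 6*sqrt(2))) = b^2 + 2*sqrt(2)*b
(3) = -t + 5*x
(4) = gcd((q - 2)*(q + 4), (q + 3)*(q + 4)*(q + 7)) = q + 4
(5) = gcd((g - 6)*(g + 7)*(g - 2*n), (g - 6)*(g - 4*n)*(g + 2*n)) = g - 6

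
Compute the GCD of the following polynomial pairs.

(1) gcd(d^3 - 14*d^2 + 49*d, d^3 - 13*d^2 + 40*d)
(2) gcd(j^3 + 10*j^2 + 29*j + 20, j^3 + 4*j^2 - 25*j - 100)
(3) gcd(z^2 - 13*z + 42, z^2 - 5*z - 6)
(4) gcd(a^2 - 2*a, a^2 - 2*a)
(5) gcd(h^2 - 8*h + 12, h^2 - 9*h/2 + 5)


(1) = gcd(d*(d - 7)^2, d*(d - 8)*(d - 5)) = d
(2) = gcd((j + 1)*(j + 4)*(j + 5), (j - 5)*(j + 4)*(j + 5)) = j^2 + 9*j + 20
(3) = z - 6
(4) = gcd(a*(a - 2), a*(a - 2)) = a^2 - 2*a
(5) = gcd((h - 6)*(h - 2), (h - 5/2)*(h - 2)) = h - 2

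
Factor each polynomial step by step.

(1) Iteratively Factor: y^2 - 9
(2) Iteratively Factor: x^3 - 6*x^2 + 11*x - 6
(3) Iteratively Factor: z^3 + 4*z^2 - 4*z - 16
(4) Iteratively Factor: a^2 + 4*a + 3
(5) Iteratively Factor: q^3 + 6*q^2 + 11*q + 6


(1) = (y - 3)*(y + 3)
(2) = (x - 1)*(x^2 - 5*x + 6) = (x - 2)*(x - 1)*(x - 3)
(3) = (z + 2)*(z^2 + 2*z - 8) = (z + 2)*(z + 4)*(z - 2)
(4) = (a + 3)*(a + 1)
(5) = (q + 2)*(q^2 + 4*q + 3) = (q + 1)*(q + 2)*(q + 3)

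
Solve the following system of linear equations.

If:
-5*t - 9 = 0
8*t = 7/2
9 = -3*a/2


Then:
No Solution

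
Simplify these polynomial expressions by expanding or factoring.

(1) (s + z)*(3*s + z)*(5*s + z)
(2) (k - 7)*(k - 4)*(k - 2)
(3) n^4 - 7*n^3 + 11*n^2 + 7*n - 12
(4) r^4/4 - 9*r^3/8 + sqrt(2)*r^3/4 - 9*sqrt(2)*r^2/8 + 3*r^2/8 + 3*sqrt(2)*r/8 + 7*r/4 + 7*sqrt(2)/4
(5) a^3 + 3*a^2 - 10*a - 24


(1) = 15*s^3 + 23*s^2*z + 9*s*z^2 + z^3
(2) = k^3 - 13*k^2 + 50*k - 56
(3) = (n - 4)*(n - 3)*(n - 1)*(n + 1)
(4) = (r/2 + 1/2)*(r/2 + sqrt(2)/2)*(r - 7/2)*(r - 2)
(5) = (a - 3)*(a + 2)*(a + 4)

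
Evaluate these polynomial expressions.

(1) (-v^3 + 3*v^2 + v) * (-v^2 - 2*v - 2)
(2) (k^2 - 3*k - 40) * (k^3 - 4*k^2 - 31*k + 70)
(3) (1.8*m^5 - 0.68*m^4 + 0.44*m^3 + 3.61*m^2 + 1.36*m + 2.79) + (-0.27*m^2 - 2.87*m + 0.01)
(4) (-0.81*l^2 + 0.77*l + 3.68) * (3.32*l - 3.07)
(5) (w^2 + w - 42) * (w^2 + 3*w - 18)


(1) = v^5 - v^4 - 5*v^3 - 8*v^2 - 2*v
(2) = k^5 - 7*k^4 - 59*k^3 + 323*k^2 + 1030*k - 2800
(3) = 1.8*m^5 - 0.68*m^4 + 0.44*m^3 + 3.34*m^2 - 1.51*m + 2.8
(4) = -2.6892*l^3 + 5.0431*l^2 + 9.8537*l - 11.2976
(5) = w^4 + 4*w^3 - 57*w^2 - 144*w + 756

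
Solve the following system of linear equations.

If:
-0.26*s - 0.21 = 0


Then:
s = -0.81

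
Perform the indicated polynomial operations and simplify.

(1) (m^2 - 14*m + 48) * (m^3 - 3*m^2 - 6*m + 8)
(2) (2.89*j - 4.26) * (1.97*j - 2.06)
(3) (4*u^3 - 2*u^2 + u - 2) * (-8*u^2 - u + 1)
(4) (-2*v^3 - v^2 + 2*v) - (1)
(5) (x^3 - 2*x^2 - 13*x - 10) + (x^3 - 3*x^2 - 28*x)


(1) = m^5 - 17*m^4 + 84*m^3 - 52*m^2 - 400*m + 384
(2) = 5.6933*j^2 - 14.3456*j + 8.7756
(3) = -32*u^5 + 12*u^4 - 2*u^3 + 13*u^2 + 3*u - 2
(4) = -2*v^3 - v^2 + 2*v - 1
(5) = 2*x^3 - 5*x^2 - 41*x - 10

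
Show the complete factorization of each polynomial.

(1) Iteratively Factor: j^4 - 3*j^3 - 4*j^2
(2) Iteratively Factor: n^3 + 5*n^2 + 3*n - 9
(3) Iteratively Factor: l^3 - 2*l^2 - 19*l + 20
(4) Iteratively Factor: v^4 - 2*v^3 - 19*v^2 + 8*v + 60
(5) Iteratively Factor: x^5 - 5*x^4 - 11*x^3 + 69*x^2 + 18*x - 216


(1) = (j - 4)*(j^3 + j^2) = (j - 4)*(j + 1)*(j^2) = j*(j - 4)*(j + 1)*(j)
(2) = (n + 3)*(n^2 + 2*n - 3) = (n - 1)*(n + 3)*(n + 3)
(3) = (l - 5)*(l^2 + 3*l - 4) = (l - 5)*(l - 1)*(l + 4)
(4) = (v - 2)*(v^3 - 19*v - 30) = (v - 2)*(v + 3)*(v^2 - 3*v - 10) = (v - 2)*(v + 2)*(v + 3)*(v - 5)
(5) = (x + 3)*(x^4 - 8*x^3 + 13*x^2 + 30*x - 72) = (x - 3)*(x + 3)*(x^3 - 5*x^2 - 2*x + 24) = (x - 3)^2*(x + 3)*(x^2 - 2*x - 8) = (x - 3)^2*(x + 2)*(x + 3)*(x - 4)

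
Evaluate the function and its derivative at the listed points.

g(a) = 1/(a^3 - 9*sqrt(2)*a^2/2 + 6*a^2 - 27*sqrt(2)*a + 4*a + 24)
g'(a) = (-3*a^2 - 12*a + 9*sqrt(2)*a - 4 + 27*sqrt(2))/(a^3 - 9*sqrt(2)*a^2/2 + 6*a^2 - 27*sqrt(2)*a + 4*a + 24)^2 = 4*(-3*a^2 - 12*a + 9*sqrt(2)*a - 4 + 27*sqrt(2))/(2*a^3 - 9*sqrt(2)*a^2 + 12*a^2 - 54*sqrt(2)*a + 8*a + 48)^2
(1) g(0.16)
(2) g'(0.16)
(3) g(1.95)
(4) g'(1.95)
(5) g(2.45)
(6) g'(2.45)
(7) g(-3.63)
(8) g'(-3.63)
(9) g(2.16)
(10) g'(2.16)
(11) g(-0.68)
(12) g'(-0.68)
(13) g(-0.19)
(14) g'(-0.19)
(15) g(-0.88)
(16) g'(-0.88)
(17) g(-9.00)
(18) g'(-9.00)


(1) = 0.05
(2) = 0.10
(3) = -0.03
(4) = 0.02
(5) = -0.02
(6) = 0.01
(7) = 0.01
(8) = -0.00
(9) = -0.02
(10) = 0.01
(11) = 0.02
(12) = 0.01
(13) = 0.03
(14) = 0.04
(15) = 0.02
(16) = 0.01
(17) = -0.00
(18) = -0.00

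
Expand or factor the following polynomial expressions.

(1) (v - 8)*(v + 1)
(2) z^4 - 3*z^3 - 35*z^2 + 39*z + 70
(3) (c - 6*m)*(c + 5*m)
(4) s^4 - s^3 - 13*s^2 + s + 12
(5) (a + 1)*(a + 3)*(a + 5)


(1) = v^2 - 7*v - 8
(2) = (z - 7)*(z - 2)*(z + 1)*(z + 5)
(3) = c^2 - c*m - 30*m^2
(4) = (s - 4)*(s - 1)*(s + 1)*(s + 3)
(5) = a^3 + 9*a^2 + 23*a + 15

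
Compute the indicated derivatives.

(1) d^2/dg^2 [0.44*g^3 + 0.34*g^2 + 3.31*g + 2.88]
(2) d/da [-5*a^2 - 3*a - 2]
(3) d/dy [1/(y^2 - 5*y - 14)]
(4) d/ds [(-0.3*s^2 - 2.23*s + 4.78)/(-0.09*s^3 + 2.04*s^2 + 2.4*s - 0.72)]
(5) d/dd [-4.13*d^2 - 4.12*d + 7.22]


(1) = 2.64*g + 0.68
(2) = -10*a - 3
(3) = (5 - 2*y)/(-y^2 + 5*y + 14)^2
(4) = (-0.027*s^4 - 0.4014*s^3 + 5.1198*s^2 - 19.0704*s - 9.8664)/(0.0081*s^6 - 0.3672*s^5 + 3.7296*s^4 + 9.9216*s^3 + 2.8224*s^2 - 3.456*s + 0.5184)
(5) = -8.26*d - 4.12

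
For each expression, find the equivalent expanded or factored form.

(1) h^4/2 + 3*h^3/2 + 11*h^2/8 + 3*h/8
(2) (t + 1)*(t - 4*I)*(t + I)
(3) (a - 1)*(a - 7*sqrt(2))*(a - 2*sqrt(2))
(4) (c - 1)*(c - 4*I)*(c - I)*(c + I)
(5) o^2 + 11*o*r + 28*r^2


(1) = h*(h/2 + 1/2)*(h + 1/2)*(h + 3/2)
(2) = t^3 + t^2 - 3*I*t^2 + 4*t - 3*I*t + 4
(3) = a^3 - 9*sqrt(2)*a^2 - a^2 + 9*sqrt(2)*a + 28*a - 28
(4) = c^4 - c^3 - 4*I*c^3 + c^2 + 4*I*c^2 - c - 4*I*c + 4*I
(5) = (o + 4*r)*(o + 7*r)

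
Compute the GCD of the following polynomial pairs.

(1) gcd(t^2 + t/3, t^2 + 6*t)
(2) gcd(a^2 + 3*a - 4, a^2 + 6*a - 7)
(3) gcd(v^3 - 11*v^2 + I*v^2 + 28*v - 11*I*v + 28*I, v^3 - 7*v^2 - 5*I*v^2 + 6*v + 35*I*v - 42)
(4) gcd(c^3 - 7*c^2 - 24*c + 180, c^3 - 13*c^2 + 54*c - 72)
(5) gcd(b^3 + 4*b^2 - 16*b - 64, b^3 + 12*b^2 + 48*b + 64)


(1) = t
(2) = gcd((a - 1)*(a + 4), (a - 1)*(a + 7)) = a - 1
(3) = gcd((v - 7)*(v - 4)*(v + I), (v - 7)*(v - 6*I)*(v + I)) = v^2 + v*(-7 + I) - 7*I
(4) = c - 6
(5) = b^2 + 8*b + 16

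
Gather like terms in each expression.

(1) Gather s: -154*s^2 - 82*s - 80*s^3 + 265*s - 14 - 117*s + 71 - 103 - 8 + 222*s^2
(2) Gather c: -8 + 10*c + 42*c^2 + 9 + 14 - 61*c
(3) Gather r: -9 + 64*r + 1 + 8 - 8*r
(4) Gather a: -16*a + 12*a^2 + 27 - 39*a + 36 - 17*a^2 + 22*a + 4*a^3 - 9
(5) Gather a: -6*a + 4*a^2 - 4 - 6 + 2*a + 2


(1) = -80*s^3 + 68*s^2 + 66*s - 54
(2) = 42*c^2 - 51*c + 15
(3) = 56*r
(4) = 4*a^3 - 5*a^2 - 33*a + 54
(5) = 4*a^2 - 4*a - 8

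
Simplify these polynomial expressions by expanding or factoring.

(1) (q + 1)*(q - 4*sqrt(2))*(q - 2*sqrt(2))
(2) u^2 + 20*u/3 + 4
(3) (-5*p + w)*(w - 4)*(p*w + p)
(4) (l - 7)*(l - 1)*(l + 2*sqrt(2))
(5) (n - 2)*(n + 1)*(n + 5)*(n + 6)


(1) = q^3 - 6*sqrt(2)*q^2 + q^2 - 6*sqrt(2)*q + 16*q + 16
(2) = (u + 2/3)*(u + 6)
(3) = -5*p^2*w^2 + 15*p^2*w + 20*p^2 + p*w^3 - 3*p*w^2 - 4*p*w
(4) = l^3 - 8*l^2 + 2*sqrt(2)*l^2 - 16*sqrt(2)*l + 7*l + 14*sqrt(2)
(5) = n^4 + 10*n^3 + 17*n^2 - 52*n - 60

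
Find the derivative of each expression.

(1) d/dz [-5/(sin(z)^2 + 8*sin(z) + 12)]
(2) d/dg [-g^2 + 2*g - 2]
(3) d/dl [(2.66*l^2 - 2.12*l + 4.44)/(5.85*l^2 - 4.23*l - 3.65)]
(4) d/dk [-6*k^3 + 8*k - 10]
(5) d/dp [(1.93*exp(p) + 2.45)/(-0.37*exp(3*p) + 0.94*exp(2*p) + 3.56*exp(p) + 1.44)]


(1) = 10*(sin(z) + 4)*cos(z)/(sin(z)^2 + 8*sin(z) + 12)^2
(2) = 2 - 2*g
(3) = (1.1502*l^2 - 71.366*l + 26.5192)/(34.2225*l^4 - 49.491*l^3 - 24.8121*l^2 + 30.879*l + 13.3225)
(4) = 8 - 18*k^2
(5) = (1.4282*exp(3*p) + 0.9053*exp(2*p) - 4.606*exp(p) - 5.9428)*exp(p)/(0.1369*exp(6*p) - 0.6956*exp(5*p) - 1.7508*exp(4*p) + 5.6272*exp(3*p) + 15.3808*exp(2*p) + 10.2528*exp(p) + 2.0736)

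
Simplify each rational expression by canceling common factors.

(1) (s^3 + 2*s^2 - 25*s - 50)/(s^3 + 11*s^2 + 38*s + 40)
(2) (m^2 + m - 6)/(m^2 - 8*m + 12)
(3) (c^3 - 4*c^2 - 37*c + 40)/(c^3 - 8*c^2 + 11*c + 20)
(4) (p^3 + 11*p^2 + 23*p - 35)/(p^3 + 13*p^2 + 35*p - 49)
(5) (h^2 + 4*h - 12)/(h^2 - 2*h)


(1) = (s - 5)/(s + 4)
(2) = (m + 3)/(m - 6)
(3) = (c^3 - 4*c^2 - 37*c + 40)/(c^3 - 8*c^2 + 11*c + 20)
(4) = (p + 5)/(p + 7)
(5) = (h + 6)/h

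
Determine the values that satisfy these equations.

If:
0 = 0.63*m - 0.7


Then:
m = 1.11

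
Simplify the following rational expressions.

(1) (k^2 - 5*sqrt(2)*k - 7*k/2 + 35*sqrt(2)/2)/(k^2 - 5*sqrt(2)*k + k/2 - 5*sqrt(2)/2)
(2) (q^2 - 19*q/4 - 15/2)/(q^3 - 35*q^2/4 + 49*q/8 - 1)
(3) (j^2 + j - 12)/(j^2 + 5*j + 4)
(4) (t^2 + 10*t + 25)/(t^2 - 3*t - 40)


(1) = (4*k - 14)/(4*k + 2)
(2) = (8*q^2 - 38*q - 60)/(8*q^3 - 70*q^2 + 49*q - 8)
(3) = (j - 3)/(j + 1)
(4) = (t + 5)/(t - 8)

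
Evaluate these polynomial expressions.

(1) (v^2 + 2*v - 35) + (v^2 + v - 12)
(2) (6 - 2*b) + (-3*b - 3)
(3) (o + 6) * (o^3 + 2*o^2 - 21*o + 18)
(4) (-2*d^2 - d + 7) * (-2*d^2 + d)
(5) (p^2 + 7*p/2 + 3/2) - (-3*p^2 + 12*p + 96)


(1) = 2*v^2 + 3*v - 47
(2) = 3 - 5*b
(3) = o^4 + 8*o^3 - 9*o^2 - 108*o + 108
(4) = 4*d^4 - 15*d^2 + 7*d
(5) = 4*p^2 - 17*p/2 - 189/2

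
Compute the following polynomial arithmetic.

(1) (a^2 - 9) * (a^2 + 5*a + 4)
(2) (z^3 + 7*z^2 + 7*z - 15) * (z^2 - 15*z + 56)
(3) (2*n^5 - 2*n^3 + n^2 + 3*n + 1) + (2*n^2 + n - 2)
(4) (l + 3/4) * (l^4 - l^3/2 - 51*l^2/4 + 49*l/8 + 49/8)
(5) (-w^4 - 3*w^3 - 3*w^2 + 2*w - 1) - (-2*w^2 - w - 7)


(1) = a^4 + 5*a^3 - 5*a^2 - 45*a - 36
(2) = z^5 - 8*z^4 - 42*z^3 + 272*z^2 + 617*z - 840
(3) = 2*n^5 - 2*n^3 + 3*n^2 + 4*n - 1
(4) = l^5 + l^4/4 - 105*l^3/8 - 55*l^2/16 + 343*l/32 + 147/32
(5) = -w^4 - 3*w^3 - w^2 + 3*w + 6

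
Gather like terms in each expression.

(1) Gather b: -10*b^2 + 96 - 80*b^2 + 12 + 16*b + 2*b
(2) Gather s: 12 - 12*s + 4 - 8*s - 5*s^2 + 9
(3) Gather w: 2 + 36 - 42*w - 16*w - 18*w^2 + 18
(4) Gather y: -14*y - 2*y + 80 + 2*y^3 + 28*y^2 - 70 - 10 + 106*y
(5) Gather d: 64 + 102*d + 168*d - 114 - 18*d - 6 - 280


(1) = -90*b^2 + 18*b + 108
(2) = -5*s^2 - 20*s + 25
(3) = -18*w^2 - 58*w + 56
(4) = 2*y^3 + 28*y^2 + 90*y
(5) = 252*d - 336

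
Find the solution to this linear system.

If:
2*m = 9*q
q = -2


Then:
m = -9
q = -2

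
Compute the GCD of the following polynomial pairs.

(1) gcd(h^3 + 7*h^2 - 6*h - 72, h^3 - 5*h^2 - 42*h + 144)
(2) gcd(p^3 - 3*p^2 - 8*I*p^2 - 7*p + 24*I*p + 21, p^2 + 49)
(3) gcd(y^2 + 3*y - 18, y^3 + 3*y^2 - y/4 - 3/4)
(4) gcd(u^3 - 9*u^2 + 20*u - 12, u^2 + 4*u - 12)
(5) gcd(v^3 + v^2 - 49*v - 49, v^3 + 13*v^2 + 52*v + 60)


(1) = h^2 + 3*h - 18
(2) = p - 7*I
(3) = 1
(4) = gcd((u - 6)*(u - 2)*(u - 1), (u - 2)*(u + 6)) = u - 2
(5) = 1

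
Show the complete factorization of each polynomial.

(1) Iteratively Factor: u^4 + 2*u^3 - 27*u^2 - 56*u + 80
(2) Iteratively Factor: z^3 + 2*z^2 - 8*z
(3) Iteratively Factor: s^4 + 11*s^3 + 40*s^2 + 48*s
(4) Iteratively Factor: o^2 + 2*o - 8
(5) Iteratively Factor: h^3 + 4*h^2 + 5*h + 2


(1) = (u - 5)*(u^3 + 7*u^2 + 8*u - 16) = (u - 5)*(u - 1)*(u^2 + 8*u + 16) = (u - 5)*(u - 1)*(u + 4)*(u + 4)
(2) = (z - 2)*(z^2 + 4*z) = z*(z - 2)*(z + 4)
(3) = (s)*(s^3 + 11*s^2 + 40*s + 48) = s*(s + 4)*(s^2 + 7*s + 12) = s*(s + 3)*(s + 4)*(s + 4)
(4) = (o + 4)*(o - 2)
(5) = (h + 1)*(h^2 + 3*h + 2) = (h + 1)^2*(h + 2)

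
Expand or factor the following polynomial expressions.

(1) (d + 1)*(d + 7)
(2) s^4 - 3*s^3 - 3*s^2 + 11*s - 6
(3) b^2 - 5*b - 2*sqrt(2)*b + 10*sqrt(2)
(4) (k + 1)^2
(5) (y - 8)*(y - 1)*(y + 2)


(1) = d^2 + 8*d + 7
(2) = (s - 3)*(s - 1)^2*(s + 2)
(3) = (b - 5)*(b - 2*sqrt(2))
(4) = k^2 + 2*k + 1
(5) = y^3 - 7*y^2 - 10*y + 16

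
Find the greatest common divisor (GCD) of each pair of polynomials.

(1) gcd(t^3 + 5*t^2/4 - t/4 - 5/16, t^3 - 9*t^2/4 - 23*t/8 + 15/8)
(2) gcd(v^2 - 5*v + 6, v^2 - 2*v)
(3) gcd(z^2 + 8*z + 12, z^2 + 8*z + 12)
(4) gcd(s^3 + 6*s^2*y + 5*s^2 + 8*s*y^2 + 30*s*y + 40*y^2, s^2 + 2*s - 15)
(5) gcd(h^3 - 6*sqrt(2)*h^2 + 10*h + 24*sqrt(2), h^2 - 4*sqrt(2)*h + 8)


(1) = t^2 + 3*t/4 - 5/8
(2) = v - 2
(3) = gcd((z + 2)*(z + 6), (z + 2)*(z + 6)) = z^2 + 8*z + 12
(4) = gcd((s + 5)*(s + 2*y)*(s + 4*y), (s - 3)*(s + 5)) = s + 5
(5) = 1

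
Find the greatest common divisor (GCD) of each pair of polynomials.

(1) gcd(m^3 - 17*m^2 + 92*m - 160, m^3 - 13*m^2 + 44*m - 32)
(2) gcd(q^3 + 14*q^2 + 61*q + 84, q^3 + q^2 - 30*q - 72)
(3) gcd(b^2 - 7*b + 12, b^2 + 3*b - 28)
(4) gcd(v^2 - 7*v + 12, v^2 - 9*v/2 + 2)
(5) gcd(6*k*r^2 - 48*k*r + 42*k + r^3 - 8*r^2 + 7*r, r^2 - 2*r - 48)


(1) = m^2 - 12*m + 32
(2) = gcd((q + 3)*(q + 4)*(q + 7), (q - 6)*(q + 3)*(q + 4)) = q^2 + 7*q + 12
(3) = b - 4
(4) = v - 4
(5) = gcd((6*k + r)*(r - 7)*(r - 1), (r - 8)*(r + 6)) = 1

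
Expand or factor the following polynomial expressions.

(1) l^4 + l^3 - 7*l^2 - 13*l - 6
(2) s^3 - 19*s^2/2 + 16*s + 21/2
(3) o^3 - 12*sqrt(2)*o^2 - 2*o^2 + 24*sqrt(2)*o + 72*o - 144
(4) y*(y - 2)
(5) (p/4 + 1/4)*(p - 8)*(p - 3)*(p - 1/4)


(1) = (l - 3)*(l + 1)^2*(l + 2)
(2) = (s - 7)*(s - 3)*(s + 1/2)
(3) = (o - 2)*(o - 6*sqrt(2))^2
(4) = y^2 - 2*y
(5) = p^4/4 - 41*p^3/16 + 31*p^2/8 + 83*p/16 - 3/2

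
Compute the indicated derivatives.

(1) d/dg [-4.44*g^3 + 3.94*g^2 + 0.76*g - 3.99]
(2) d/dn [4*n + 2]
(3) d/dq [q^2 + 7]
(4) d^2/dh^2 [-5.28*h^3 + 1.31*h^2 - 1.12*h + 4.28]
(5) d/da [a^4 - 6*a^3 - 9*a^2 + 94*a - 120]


(1) = -13.32*g^2 + 7.88*g + 0.76
(2) = 4
(3) = 2*q
(4) = 2.62 - 31.68*h
(5) = 4*a^3 - 18*a^2 - 18*a + 94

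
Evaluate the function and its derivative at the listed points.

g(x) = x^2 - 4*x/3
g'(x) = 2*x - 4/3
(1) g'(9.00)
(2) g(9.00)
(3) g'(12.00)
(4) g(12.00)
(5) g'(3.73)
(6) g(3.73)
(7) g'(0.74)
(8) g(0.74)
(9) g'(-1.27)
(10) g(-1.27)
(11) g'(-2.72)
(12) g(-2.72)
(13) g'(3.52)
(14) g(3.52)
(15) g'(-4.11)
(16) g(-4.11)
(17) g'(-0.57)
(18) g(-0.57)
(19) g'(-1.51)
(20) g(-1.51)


(1) = 16.67
(2) = 69.00
(3) = 22.67
(4) = 128.00
(5) = 6.13
(6) = 8.94
(7) = 0.15
(8) = -0.44
(9) = -3.87
(10) = 3.31
(11) = -6.77
(12) = 11.03
(13) = 5.71
(14) = 7.70
(15) = -9.55
(16) = 22.37
(17) = -2.47
(18) = 1.08
(19) = -4.35
(20) = 4.29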